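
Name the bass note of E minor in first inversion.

E minor is E–G–B. First inversion places the third in the bass: G.

G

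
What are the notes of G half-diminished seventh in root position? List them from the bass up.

G, Bb, Db, F

Spelling G half-diminished seventh: G–Bb–Db–F. In root position the root is bass, giving G, Bb, Db, F from the bottom.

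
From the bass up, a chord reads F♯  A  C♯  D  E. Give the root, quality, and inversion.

Reducing to letter names: F#, A, C#, D, E. These stack in thirds as D–F#–A–C#–E — a D major ninth chord.
The lowest note is F#, the third of the chord, so this is first inversion.

D major ninth, first inversion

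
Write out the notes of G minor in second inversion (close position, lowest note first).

D, G, Bb

Spelling G minor: G–Bb–D. In second inversion the fifth is bass, giving D, G, Bb from the bottom.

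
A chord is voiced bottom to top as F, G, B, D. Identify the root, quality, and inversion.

G dominant seventh, third inversion

The distinct note names are F, G, B, D. Stacked in thirds they read G–B–D–F, which is a dominant seventh chord on G.
The lowest note is F, the seventh of the chord, so this is third inversion (figured bass 4/2).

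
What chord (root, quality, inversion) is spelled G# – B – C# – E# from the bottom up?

The distinct note names are G#, B, C#, E#. Stacked in thirds they read C#–E#–G#–B, which is a dominant seventh chord on C#.
G# is the fifth of C# dominant seventh; fifth in the bass means second inversion (figured bass 4/3).

C# dominant seventh, second inversion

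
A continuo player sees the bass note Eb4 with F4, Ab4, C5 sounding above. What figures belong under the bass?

4/2

The notes Eb, F, Ab, C stack in thirds as F–Ab–C–Eb — an F minor seventh chord. The bass Eb is the seventh, so this is third inversion: figured 4/2.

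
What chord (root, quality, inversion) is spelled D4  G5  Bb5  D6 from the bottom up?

G minor, second inversion

Reducing to letter names: D, G, Bb. These stack in thirds as G–Bb–D — a G minor triad.
The lowest note is D, the fifth of the chord, so this is second inversion (figured bass 6/4).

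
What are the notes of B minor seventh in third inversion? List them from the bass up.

A, B, D, F#

B minor seventh is B–D–F#–A. Third inversion puts the seventh (A) in the bass, with the remaining tones above: A, B, D, F#.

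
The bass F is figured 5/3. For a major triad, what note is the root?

The figures 5/3 mean the root of the chord is in the bass. If F is the root of a major triad, the root is F (chord tones F–A–C).

F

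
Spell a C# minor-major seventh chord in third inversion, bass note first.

The chord tones are C#–E–G#–B#. With the seventh (B#) lowest for third inversion: B#, C#, E, G#.

B#, C#, E, G#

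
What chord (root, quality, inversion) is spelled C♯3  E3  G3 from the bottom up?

The pitch classes C#, E, G arrange in thirds as C#–E–G: a C# diminished triad.
C# is the root of C# diminished; root in the bass means root position (figured bass 5/3).

C# diminished, root position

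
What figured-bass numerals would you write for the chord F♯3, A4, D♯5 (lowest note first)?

6

The notes F#, A, D# stack in thirds as D#–F#–A — a D# diminished triad. The bass F# is the third, so this is first inversion: figured 6.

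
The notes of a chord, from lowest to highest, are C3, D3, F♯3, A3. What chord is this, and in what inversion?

D dominant seventh, third inversion

The distinct note names are C, D, F#, A. Stacked in thirds they read D–F#–A–C, which is a dominant seventh chord on D.
With the seventh (C) in the bass, the chord is in third inversion (figured bass 4/2).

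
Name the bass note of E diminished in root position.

E

In root position the root is lowest. For E diminished (E–G–Bb) that is E.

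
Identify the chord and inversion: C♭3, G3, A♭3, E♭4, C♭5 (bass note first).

Ab minor-major seventh, first inversion

Reducing to letter names: Cb, G, Ab, Eb. These stack in thirds as Ab–Cb–Eb–G — an Ab minor-major seventh chord.
With the third (Cb) in the bass, the chord is in first inversion (figured bass 6/5).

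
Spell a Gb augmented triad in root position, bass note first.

Spelling Gb augmented: Gb–Bb–D. In root position the root is bass, giving Gb, Bb, D from the bottom.

Gb, Bb, D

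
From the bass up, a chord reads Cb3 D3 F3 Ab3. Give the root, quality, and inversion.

D diminished seventh, third inversion

The pitch classes Cb, D, F, Ab arrange in thirds as D–F–Ab–Cb: a D diminished seventh chord.
Cb is the seventh of D diminished seventh; seventh in the bass means third inversion (figured bass 4/2).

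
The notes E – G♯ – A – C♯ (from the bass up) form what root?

A

Reordering E, G#, A, C# into stacked thirds gives A–C#–E–G#; the bottom of that stack, A, is the root.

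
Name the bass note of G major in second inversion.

G major is G–B–D. Second inversion places the fifth in the bass: D.

D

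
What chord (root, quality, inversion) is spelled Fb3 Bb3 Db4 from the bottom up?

Bb diminished, second inversion

Reducing to letter names: Fb, Bb, Db. These stack in thirds as Bb–Db–Fb — a Bb diminished triad.
Fb is the fifth of Bb diminished; fifth in the bass means second inversion (figured bass 6/4).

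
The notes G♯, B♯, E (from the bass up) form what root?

E

Reordering G#, B#, E into stacked thirds gives E–G#–B#; the bottom of that stack, E, is the root.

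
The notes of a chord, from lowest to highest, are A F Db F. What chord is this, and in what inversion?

Db augmented, second inversion

The distinct note names are A, F, Db. Stacked in thirds they read Db–F–A, which is an augmented triad on Db.
With the fifth (A) in the bass, the chord is in second inversion (figured bass 6/4).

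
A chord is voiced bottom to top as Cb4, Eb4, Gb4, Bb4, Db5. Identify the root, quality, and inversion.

Cb major ninth, root position

The pitch classes Cb, Eb, Gb, Bb, Db arrange in thirds as Cb–Eb–Gb–Bb–Db: a Cb major ninth chord.
Cb is the root of Cb major ninth; root in the bass means root position.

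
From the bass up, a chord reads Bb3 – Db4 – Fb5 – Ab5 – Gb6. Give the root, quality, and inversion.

The pitch classes Bb, Db, Fb, Ab, Gb arrange in thirds as Gb–Bb–Db–Fb–Ab: a Gb dominant ninth chord.
The lowest note is Bb, the third of the chord, so this is first inversion.

Gb dominant ninth, first inversion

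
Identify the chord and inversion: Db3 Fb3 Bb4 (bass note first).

The distinct note names are Db, Fb, Bb. Stacked in thirds they read Bb–Db–Fb, which is a diminished triad on Bb.
With the third (Db) in the bass, the chord is in first inversion (figured bass 6).

Bb diminished, first inversion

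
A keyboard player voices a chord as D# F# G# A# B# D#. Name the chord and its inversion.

The pitch classes D#, F#, G#, A#, B# arrange in thirds as G#–B#–D#–F#–A#: a G# dominant ninth chord.
With the fifth (D#) in the bass, the chord is in second inversion.

G# dominant ninth, second inversion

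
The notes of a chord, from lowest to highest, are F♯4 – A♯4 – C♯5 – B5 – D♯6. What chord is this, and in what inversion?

The distinct note names are F#, A#, C#, B, D#. Stacked in thirds they read B–D#–F#–A#–C#, which is a major ninth chord on B.
The lowest note is F#, the fifth of the chord, so this is second inversion.

B major ninth, second inversion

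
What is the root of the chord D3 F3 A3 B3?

Reordering D, F, A, B into stacked thirds gives B–D–F–A; the bottom of that stack, B, is the root.

B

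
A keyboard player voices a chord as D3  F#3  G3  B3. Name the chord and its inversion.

Reducing to letter names: D, F#, G, B. These stack in thirds as G–B–D–F# — a G major seventh chord.
D is the fifth of G major seventh; fifth in the bass means second inversion (figured bass 4/3).

G major seventh, second inversion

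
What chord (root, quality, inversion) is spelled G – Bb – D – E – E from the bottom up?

E half-diminished seventh, first inversion

The distinct note names are G, Bb, D, E. Stacked in thirds they read E–G–Bb–D, which is a half-diminished seventh chord on E.
G is the third of E half-diminished seventh; third in the bass means first inversion (figured bass 6/5).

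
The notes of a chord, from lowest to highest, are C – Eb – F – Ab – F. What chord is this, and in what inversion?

Reducing to letter names: C, Eb, F, Ab. These stack in thirds as F–Ab–C–Eb — an F minor seventh chord.
The lowest note is C, the fifth of the chord, so this is second inversion (figured bass 4/3).

F minor seventh, second inversion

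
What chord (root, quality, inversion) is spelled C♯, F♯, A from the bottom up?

F# minor, second inversion

Reducing to letter names: C#, F#, A. These stack in thirds as F#–A–C# — an F# minor triad.
The lowest note is C#, the fifth of the chord, so this is second inversion (figured bass 6/4).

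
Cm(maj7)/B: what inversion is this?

Cm(maj7)/B means C minor-major seventh with B in the bass. B is the seventh of C minor-major seventh (C–Eb–G–B), so this is third inversion.

third inversion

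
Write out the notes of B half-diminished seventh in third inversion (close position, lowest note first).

The chord tones are B–D–F–A. With the seventh (A) lowest for third inversion: A, B, D, F.

A, B, D, F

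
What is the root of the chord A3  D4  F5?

D

Reordering A, D, F into stacked thirds gives D–F–A; the bottom of that stack, D, is the root.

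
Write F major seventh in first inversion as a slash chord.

Fmaj7/A

First inversion of F major seventh has the third (A) in the bass. As a slash chord: Fmaj7/A.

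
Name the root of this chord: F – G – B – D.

Reordering F, G, B, D into stacked thirds gives G–B–D–F; the bottom of that stack, G, is the root.

G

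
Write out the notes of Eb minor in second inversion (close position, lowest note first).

Eb minor is Eb–Gb–Bb. Second inversion puts the fifth (Bb) in the bass, with the remaining tones above: Bb, Eb, Gb.

Bb, Eb, Gb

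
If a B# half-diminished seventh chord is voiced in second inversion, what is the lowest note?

F#

The fifth of B# half-diminished seventh (B#–D#–F#–A#) is F#; that is the bass in second inversion.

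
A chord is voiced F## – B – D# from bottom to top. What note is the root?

The distinct letter names are F##, B, D#. Arranged as a stack of thirds they read B–D#–F##, so B is the root (a B augmented triad).

B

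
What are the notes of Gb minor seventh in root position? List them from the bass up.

Gb, Bbb, Db, Fb

The chord tones are Gb–Bbb–Db–Fb. With the root (Gb) lowest for root position: Gb, Bbb, Db, Fb.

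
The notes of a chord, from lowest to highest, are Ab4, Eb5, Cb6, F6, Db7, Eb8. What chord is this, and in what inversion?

The pitch classes Ab, Eb, Cb, F, Db arrange in thirds as Db–F–Ab–Cb–Eb: a Db dominant ninth chord.
With the fifth (Ab) in the bass, the chord is in second inversion.

Db dominant ninth, second inversion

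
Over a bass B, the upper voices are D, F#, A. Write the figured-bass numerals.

7

The notes B, D, F#, A stack in thirds as B–D–F#–A — a B minor seventh chord. The bass B is the root, so this is root position: figured 7.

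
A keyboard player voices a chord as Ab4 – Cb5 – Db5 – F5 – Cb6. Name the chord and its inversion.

The distinct note names are Ab, Cb, Db, F. Stacked in thirds they read Db–F–Ab–Cb, which is a dominant seventh chord on Db.
The lowest note is Ab, the fifth of the chord, so this is second inversion (figured bass 4/3).

Db dominant seventh, second inversion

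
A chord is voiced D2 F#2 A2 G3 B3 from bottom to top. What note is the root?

G

Reordering D, F#, A, G, B into stacked thirds gives G–B–D–F#–A; the bottom of that stack, G, is the root.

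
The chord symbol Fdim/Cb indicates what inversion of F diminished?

second inversion

Fdim/Cb means F diminished with Cb in the bass. Cb is the fifth of F diminished (F–Ab–Cb), so this is second inversion.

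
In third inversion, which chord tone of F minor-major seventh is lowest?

E

The seventh of F minor-major seventh (F–Ab–C–E) is E; that is the bass in third inversion.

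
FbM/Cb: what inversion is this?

FbM/Cb means Fb major with Cb in the bass. Cb is the fifth of Fb major (Fb–Ab–Cb), so this is second inversion.

second inversion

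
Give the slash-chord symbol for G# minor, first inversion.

G#m/B

First inversion of G# minor has the third (B) in the bass. As a slash chord: G#m/B.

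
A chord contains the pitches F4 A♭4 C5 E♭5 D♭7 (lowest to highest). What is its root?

Db

The distinct letter names are F, Ab, C, Eb, Db. Arranged as a stack of thirds they read Db–F–Ab–C–Eb, so Db is the root (a Db major ninth chord).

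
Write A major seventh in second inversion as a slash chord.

Amaj7/E

Second inversion of A major seventh has the fifth (E) in the bass. As a slash chord: Amaj7/E.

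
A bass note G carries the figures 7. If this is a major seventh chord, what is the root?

G

The figures 7 mean the root of the chord is in the bass. If G is the root of a major seventh chord, the root is G (chord tones G–B–D–F#).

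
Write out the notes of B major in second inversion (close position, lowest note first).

B major is B–D#–F#. Second inversion puts the fifth (F#) in the bass, with the remaining tones above: F#, B, D#.

F#, B, D#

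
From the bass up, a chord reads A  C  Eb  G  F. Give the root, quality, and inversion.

F dominant ninth, first inversion

The pitch classes A, C, Eb, G, F arrange in thirds as F–A–C–Eb–G: an F dominant ninth chord.
The lowest note is A, the third of the chord, so this is first inversion.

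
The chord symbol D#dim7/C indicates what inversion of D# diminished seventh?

third inversion

D#dim7/C means D# diminished seventh with C in the bass. C is the seventh of D# diminished seventh (D#–F#–A–C), so this is third inversion.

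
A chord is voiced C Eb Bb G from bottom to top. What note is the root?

C

The distinct letter names are C, Eb, Bb, G. Arranged as a stack of thirds they read C–Eb–G–Bb, so C is the root (a C minor seventh chord).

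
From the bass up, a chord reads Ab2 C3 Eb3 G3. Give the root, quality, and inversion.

Reducing to letter names: Ab, C, Eb, G. These stack in thirds as Ab–C–Eb–G — an Ab major seventh chord.
Ab is the root of Ab major seventh; root in the bass means root position (figured bass 7).

Ab major seventh, root position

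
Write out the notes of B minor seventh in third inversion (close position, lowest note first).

A, B, D, F#

Spelling B minor seventh: B–D–F#–A. In third inversion the seventh is bass, giving A, B, D, F# from the bottom.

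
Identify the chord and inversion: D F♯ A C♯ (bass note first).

D major seventh, root position

Reducing to letter names: D, F#, A, C#. These stack in thirds as D–F#–A–C# — a D major seventh chord.
With the root (D) in the bass, the chord is in root position (figured bass 7).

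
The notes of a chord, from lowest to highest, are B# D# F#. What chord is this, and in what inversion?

B# diminished, root position

The distinct note names are B#, D#, F#. Stacked in thirds they read B#–D#–F#, which is a diminished triad on B#.
B# is the root of B# diminished; root in the bass means root position (figured bass 5/3).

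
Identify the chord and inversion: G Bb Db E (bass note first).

The distinct note names are G, Bb, Db, E. Stacked in thirds they read E–G–Bb–Db, which is a diminished seventh chord on E.
With the third (G) in the bass, the chord is in first inversion (figured bass 6/5).

E diminished seventh, first inversion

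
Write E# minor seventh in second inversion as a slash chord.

Second inversion of E# minor seventh has the fifth (B#) in the bass. As a slash chord: E#m7/B#.

E#m7/B#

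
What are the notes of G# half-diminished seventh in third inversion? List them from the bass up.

F#, G#, B, D

The chord tones are G#–B–D–F#. With the seventh (F#) lowest for third inversion: F#, G#, B, D.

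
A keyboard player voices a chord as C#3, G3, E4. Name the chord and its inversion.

C# diminished, root position

Reducing to letter names: C#, G, E. These stack in thirds as C#–E–G — a C# diminished triad.
With the root (C#) in the bass, the chord is in root position (figured bass 5/3).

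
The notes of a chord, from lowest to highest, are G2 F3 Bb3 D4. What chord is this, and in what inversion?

G minor seventh, root position

The pitch classes G, F, Bb, D arrange in thirds as G–Bb–D–F: a G minor seventh chord.
G is the root of G minor seventh; root in the bass means root position (figured bass 7).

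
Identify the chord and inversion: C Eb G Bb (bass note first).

The distinct note names are C, Eb, G, Bb. Stacked in thirds they read C–Eb–G–Bb, which is a minor seventh chord on C.
With the root (C) in the bass, the chord is in root position (figured bass 7).

C minor seventh, root position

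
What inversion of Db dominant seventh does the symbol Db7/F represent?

Db7/F means Db dominant seventh with F in the bass. F is the third of Db dominant seventh (Db–F–Ab–Cb), so this is first inversion.

first inversion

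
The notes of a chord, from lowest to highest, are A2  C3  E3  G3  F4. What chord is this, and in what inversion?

F major ninth, first inversion

The distinct note names are A, C, E, G, F. Stacked in thirds they read F–A–C–E–G, which is a major ninth chord on F.
The lowest note is A, the third of the chord, so this is first inversion.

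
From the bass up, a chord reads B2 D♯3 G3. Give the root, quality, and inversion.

G augmented, first inversion

The pitch classes B, D#, G arrange in thirds as G–B–D#: a G augmented triad.
The lowest note is B, the third of the chord, so this is first inversion (figured bass 6).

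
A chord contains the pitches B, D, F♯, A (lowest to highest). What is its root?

B, D, F#, A are the tones of a B minor seventh chord (B–D–F#–A), making B the root.

B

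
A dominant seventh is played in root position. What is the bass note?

A

The root of A dominant seventh (A–C#–E–G) is A; that is the bass in root position.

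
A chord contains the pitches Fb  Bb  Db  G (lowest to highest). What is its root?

The distinct letter names are Fb, Bb, Db, G. Arranged as a stack of thirds they read G–Bb–Db–Fb, so G is the root (a G diminished seventh chord).

G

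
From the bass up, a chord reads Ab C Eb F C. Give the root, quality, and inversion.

The pitch classes Ab, C, Eb, F arrange in thirds as F–Ab–C–Eb: an F minor seventh chord.
The lowest note is Ab, the third of the chord, so this is first inversion (figured bass 6/5).

F minor seventh, first inversion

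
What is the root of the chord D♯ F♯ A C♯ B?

D#, F#, A, C#, B are the tones of a B dominant ninth chord (B–D#–F#–A–C#), making B the root.

B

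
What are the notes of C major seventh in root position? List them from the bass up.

Spelling C major seventh: C–E–G–B. In root position the root is bass, giving C, E, G, B from the bottom.

C, E, G, B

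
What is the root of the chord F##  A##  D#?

Reordering F##, A##, D# into stacked thirds gives D#–F##–A##; the bottom of that stack, D#, is the root.

D#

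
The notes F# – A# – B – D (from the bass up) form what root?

F#, A#, B, D are the tones of a B minor-major seventh chord (B–D–F#–A#), making B the root.

B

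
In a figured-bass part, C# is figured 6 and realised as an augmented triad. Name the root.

A

The figures 6 mean the third of the chord is in the bass. If C# is the third of an augmented triad, the root is A (chord tones A–C#–E#).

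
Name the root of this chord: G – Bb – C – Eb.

C

The distinct letter names are G, Bb, C, Eb. Arranged as a stack of thirds they read C–Eb–G–Bb, so C is the root (a C minor seventh chord).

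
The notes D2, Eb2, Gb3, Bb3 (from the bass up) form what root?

Eb

Reordering D, Eb, Gb, Bb into stacked thirds gives Eb–Gb–Bb–D; the bottom of that stack, Eb, is the root.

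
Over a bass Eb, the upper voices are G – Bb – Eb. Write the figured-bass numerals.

5/3

The notes Eb, G, Bb stack in thirds as Eb–G–Bb — an Eb major triad. The bass Eb is the root, so this is root position: figured 5/3.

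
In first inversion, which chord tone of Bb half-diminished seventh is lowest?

Db

Bb half-diminished seventh is Bb–Db–Fb–Ab. First inversion places the third in the bass: Db.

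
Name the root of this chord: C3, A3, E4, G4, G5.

A

C, A, E, G are the tones of an A minor seventh chord (A–C–E–G), making A the root.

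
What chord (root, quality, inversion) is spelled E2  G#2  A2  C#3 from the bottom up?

A major seventh, second inversion

The pitch classes E, G#, A, C# arrange in thirds as A–C#–E–G#: an A major seventh chord.
E is the fifth of A major seventh; fifth in the bass means second inversion (figured bass 4/3).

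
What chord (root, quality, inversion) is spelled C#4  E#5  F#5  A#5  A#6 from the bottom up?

F# major seventh, second inversion

Reducing to letter names: C#, E#, F#, A#. These stack in thirds as F#–A#–C#–E# — an F# major seventh chord.
The lowest note is C#, the fifth of the chord, so this is second inversion (figured bass 4/3).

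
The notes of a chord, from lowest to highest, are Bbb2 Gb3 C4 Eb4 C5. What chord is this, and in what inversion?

C diminished seventh, third inversion

Reducing to letter names: Bbb, Gb, C, Eb. These stack in thirds as C–Eb–Gb–Bbb — a C diminished seventh chord.
Bbb is the seventh of C diminished seventh; seventh in the bass means third inversion (figured bass 4/2).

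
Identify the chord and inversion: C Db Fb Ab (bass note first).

Db minor-major seventh, third inversion

The distinct note names are C, Db, Fb, Ab. Stacked in thirds they read Db–Fb–Ab–C, which is a minor-major seventh chord on Db.
The lowest note is C, the seventh of the chord, so this is third inversion (figured bass 4/2).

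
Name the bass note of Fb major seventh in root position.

Fb

In root position the root is lowest. For Fb major seventh (Fb–Ab–Cb–Eb) that is Fb.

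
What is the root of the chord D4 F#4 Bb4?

Bb

D, F#, Bb are the tones of a Bb augmented triad (Bb–D–F#), making Bb the root.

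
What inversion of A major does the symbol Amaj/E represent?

second inversion

Amaj/E means A major with E in the bass. E is the fifth of A major (A–C#–E), so this is second inversion.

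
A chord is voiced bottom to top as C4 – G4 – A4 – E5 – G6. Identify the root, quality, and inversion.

The pitch classes C, G, A, E arrange in thirds as A–C–E–G: an A minor seventh chord.
With the third (C) in the bass, the chord is in first inversion (figured bass 6/5).

A minor seventh, first inversion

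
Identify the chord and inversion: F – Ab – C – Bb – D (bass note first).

Reducing to letter names: F, Ab, C, Bb, D. These stack in thirds as Bb–D–F–Ab–C — a Bb dominant ninth chord.
F is the fifth of Bb dominant ninth; fifth in the bass means second inversion.

Bb dominant ninth, second inversion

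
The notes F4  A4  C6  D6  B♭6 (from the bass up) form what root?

Reordering F, A, C, D, Bb into stacked thirds gives Bb–D–F–A–C; the bottom of that stack, Bb, is the root.

Bb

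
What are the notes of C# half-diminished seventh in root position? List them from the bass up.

Spelling C# half-diminished seventh: C#–E–G–B. In root position the root is bass, giving C#, E, G, B from the bottom.

C#, E, G, B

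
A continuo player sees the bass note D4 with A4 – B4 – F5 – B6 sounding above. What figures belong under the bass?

6/5

The notes D, A, B, F stack in thirds as B–D–F–A — a B half-diminished seventh chord. The bass D is the third, so this is first inversion: figured 6/5.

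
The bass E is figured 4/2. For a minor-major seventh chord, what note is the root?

F

The figures 4/2 mean the seventh of the chord is in the bass. If E is the seventh of a minor-major seventh chord, the root is F (chord tones F–Ab–C–E).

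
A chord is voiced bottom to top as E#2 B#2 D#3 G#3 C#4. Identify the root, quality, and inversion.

The pitch classes E#, B#, D#, G#, C# arrange in thirds as C#–E#–G#–B#–D#: a C# major ninth chord.
With the third (E#) in the bass, the chord is in first inversion.

C# major ninth, first inversion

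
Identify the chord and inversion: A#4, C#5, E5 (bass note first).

A# diminished, root position

The distinct note names are A#, C#, E. Stacked in thirds they read A#–C#–E, which is a diminished triad on A#.
A# is the root of A# diminished; root in the bass means root position (figured bass 5/3).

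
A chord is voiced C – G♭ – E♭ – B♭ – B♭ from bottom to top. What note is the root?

C, Gb, Eb, Bb are the tones of a C half-diminished seventh chord (C–Eb–Gb–Bb), making C the root.

C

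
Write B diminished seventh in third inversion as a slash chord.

Third inversion of B diminished seventh has the seventh (Ab) in the bass. As a slash chord: Bdim7/Ab.

Bdim7/Ab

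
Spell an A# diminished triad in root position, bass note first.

A# diminished is A#–C#–E. Root position puts the root (A#) in the bass, with the remaining tones above: A#, C#, E.

A#, C#, E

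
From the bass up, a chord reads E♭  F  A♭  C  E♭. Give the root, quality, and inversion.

The distinct note names are Eb, F, Ab, C. Stacked in thirds they read F–Ab–C–Eb, which is a minor seventh chord on F.
With the seventh (Eb) in the bass, the chord is in third inversion (figured bass 4/2).

F minor seventh, third inversion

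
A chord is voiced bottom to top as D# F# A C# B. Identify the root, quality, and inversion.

B dominant ninth, first inversion

The distinct note names are D#, F#, A, C#, B. Stacked in thirds they read B–D#–F#–A–C#, which is a dominant ninth chord on B.
D# is the third of B dominant ninth; third in the bass means first inversion.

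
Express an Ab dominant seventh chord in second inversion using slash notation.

Ab7/Eb

Second inversion of Ab dominant seventh has the fifth (Eb) in the bass. As a slash chord: Ab7/Eb.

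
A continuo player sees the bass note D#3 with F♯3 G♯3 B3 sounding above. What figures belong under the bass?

4/3

The notes D#, F#, G#, B stack in thirds as G#–B–D#–F# — a G# minor seventh chord. The bass D# is the fifth, so this is second inversion: figured 4/3.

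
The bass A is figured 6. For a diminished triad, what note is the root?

The figures 6 mean the third of the chord is in the bass. If A is the third of a diminished triad, the root is F# (chord tones F#–A–C).

F#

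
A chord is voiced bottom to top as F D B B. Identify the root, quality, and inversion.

B diminished, second inversion

The distinct note names are F, D, B. Stacked in thirds they read B–D–F, which is a diminished triad on B.
The lowest note is F, the fifth of the chord, so this is second inversion (figured bass 6/4).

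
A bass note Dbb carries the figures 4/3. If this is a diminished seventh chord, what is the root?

The figures 4/3 mean the fifth of the chord is in the bass. If Dbb is the fifth of a diminished seventh chord, the root is Gb (chord tones Gb–Bbb–Dbb–Fbb).

Gb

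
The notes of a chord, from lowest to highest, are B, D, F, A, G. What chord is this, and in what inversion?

G dominant ninth, first inversion

The distinct note names are B, D, F, A, G. Stacked in thirds they read G–B–D–F–A, which is a dominant ninth chord on G.
The lowest note is B, the third of the chord, so this is first inversion.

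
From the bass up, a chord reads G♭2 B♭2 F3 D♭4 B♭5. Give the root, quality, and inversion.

Gb major seventh, root position

Reducing to letter names: Gb, Bb, F, Db. These stack in thirds as Gb–Bb–Db–F — a Gb major seventh chord.
With the root (Gb) in the bass, the chord is in root position (figured bass 7).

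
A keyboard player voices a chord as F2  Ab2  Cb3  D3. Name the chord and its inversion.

D diminished seventh, first inversion

Reducing to letter names: F, Ab, Cb, D. These stack in thirds as D–F–Ab–Cb — a D diminished seventh chord.
With the third (F) in the bass, the chord is in first inversion (figured bass 6/5).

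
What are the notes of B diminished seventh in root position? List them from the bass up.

B, D, F, Ab

Spelling B diminished seventh: B–D–F–Ab. In root position the root is bass, giving B, D, F, Ab from the bottom.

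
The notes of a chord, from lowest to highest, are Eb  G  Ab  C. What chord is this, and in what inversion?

Reducing to letter names: Eb, G, Ab, C. These stack in thirds as Ab–C–Eb–G — an Ab major seventh chord.
With the fifth (Eb) in the bass, the chord is in second inversion (figured bass 4/3).

Ab major seventh, second inversion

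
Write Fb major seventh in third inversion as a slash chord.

Fbmaj7/Eb

Third inversion of Fb major seventh has the seventh (Eb) in the bass. As a slash chord: Fbmaj7/Eb.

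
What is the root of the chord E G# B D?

The distinct letter names are E, G#, B, D. Arranged as a stack of thirds they read E–G#–B–D, so E is the root (an E dominant seventh chord).

E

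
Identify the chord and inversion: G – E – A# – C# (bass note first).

A# diminished seventh, third inversion

The distinct note names are G, E, A#, C#. Stacked in thirds they read A#–C#–E–G, which is a diminished seventh chord on A#.
G is the seventh of A# diminished seventh; seventh in the bass means third inversion (figured bass 4/2).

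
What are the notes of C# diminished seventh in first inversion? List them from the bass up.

Spelling C# diminished seventh: C#–E–G–Bb. In first inversion the third is bass, giving E, G, Bb, C# from the bottom.

E, G, Bb, C#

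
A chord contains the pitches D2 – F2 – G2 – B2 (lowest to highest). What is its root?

The distinct letter names are D, F, G, B. Arranged as a stack of thirds they read G–B–D–F, so G is the root (a G dominant seventh chord).

G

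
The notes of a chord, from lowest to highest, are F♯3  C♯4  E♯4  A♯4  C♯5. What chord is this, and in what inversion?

Reducing to letter names: F#, C#, E#, A#. These stack in thirds as F#–A#–C#–E# — an F# major seventh chord.
The lowest note is F#, the root of the chord, so this is root position (figured bass 7).

F# major seventh, root position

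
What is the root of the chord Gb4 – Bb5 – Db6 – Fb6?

Gb

Reordering Gb, Bb, Db, Fb into stacked thirds gives Gb–Bb–Db–Fb; the bottom of that stack, Gb, is the root.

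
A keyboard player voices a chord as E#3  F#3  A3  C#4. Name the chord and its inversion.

F# minor-major seventh, third inversion

The distinct note names are E#, F#, A, C#. Stacked in thirds they read F#–A–C#–E#, which is a minor-major seventh chord on F#.
With the seventh (E#) in the bass, the chord is in third inversion (figured bass 4/2).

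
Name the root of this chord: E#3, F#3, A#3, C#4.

F#

Reordering E#, F#, A#, C# into stacked thirds gives F#–A#–C#–E#; the bottom of that stack, F#, is the root.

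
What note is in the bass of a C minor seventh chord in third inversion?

The seventh of C minor seventh (C–Eb–G–Bb) is Bb; that is the bass in third inversion.

Bb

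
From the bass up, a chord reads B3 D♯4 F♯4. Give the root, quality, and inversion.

Reducing to letter names: B, D#, F#. These stack in thirds as B–D#–F# — a B major triad.
The lowest note is B, the root of the chord, so this is root position (figured bass 5/3).

B major, root position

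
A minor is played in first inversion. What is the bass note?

In first inversion the third is lowest. For A minor (A–C–E) that is C.

C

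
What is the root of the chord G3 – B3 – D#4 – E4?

Reordering G, B, D#, E into stacked thirds gives E–G–B–D#; the bottom of that stack, E, is the root.

E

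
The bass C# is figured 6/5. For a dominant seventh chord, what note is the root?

The figures 6/5 mean the third of the chord is in the bass. If C# is the third of a dominant seventh chord, the root is A (chord tones A–C#–E–G).

A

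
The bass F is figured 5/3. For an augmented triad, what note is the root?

The figures 5/3 mean the root of the chord is in the bass. If F is the root of an augmented triad, the root is F (chord tones F–A–C#).

F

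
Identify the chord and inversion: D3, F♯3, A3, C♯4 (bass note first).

D major seventh, root position

Reducing to letter names: D, F#, A, C#. These stack in thirds as D–F#–A–C# — a D major seventh chord.
D is the root of D major seventh; root in the bass means root position (figured bass 7).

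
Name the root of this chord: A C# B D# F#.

B

The distinct letter names are A, C#, B, D#, F#. Arranged as a stack of thirds they read B–D#–F#–A–C#, so B is the root (a B dominant ninth chord).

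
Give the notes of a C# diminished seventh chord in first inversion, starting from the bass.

E, G, Bb, C#

Spelling C# diminished seventh: C#–E–G–Bb. In first inversion the third is bass, giving E, G, Bb, C# from the bottom.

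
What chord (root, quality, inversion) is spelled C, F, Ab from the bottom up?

F minor, second inversion

The distinct note names are C, F, Ab. Stacked in thirds they read F–Ab–C, which is a minor triad on F.
C is the fifth of F minor; fifth in the bass means second inversion (figured bass 6/4).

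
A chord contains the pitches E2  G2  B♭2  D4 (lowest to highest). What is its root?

E, G, Bb, D are the tones of an E half-diminished seventh chord (E–G–Bb–D), making E the root.

E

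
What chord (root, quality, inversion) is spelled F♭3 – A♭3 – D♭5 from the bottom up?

Db minor, first inversion

The distinct note names are Fb, Ab, Db. Stacked in thirds they read Db–Fb–Ab, which is a minor triad on Db.
With the third (Fb) in the bass, the chord is in first inversion (figured bass 6).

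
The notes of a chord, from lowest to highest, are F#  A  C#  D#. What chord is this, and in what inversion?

Reducing to letter names: F#, A, C#, D#. These stack in thirds as D#–F#–A–C# — a D# half-diminished seventh chord.
The lowest note is F#, the third of the chord, so this is first inversion (figured bass 6/5).

D# half-diminished seventh, first inversion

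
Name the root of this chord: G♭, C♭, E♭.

Cb

The distinct letter names are Gb, Cb, Eb. Arranged as a stack of thirds they read Cb–Eb–Gb, so Cb is the root (a Cb major triad).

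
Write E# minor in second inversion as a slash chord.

Second inversion of E# minor has the fifth (B#) in the bass. As a slash chord: E#m/B#.

E#m/B#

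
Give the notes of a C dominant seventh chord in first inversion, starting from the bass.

E, G, Bb, C

The chord tones are C–E–G–Bb. With the third (E) lowest for first inversion: E, G, Bb, C.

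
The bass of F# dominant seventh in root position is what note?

F#

F# dominant seventh is F#–A#–C#–E. Root position places the root in the bass: F#.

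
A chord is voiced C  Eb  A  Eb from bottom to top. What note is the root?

A

C, Eb, A are the tones of an A diminished triad (A–C–Eb), making A the root.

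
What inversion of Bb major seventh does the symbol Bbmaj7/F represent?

Bbmaj7/F means Bb major seventh with F in the bass. F is the fifth of Bb major seventh (Bb–D–F–A), so this is second inversion.

second inversion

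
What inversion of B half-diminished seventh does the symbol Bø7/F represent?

second inversion

Bø7/F means B half-diminished seventh with F in the bass. F is the fifth of B half-diminished seventh (B–D–F–A), so this is second inversion.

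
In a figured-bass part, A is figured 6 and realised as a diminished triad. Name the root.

F#

The figures 6 mean the third of the chord is in the bass. If A is the third of a diminished triad, the root is F# (chord tones F#–A–C).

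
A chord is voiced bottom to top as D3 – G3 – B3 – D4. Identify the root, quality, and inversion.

The distinct note names are D, G, B. Stacked in thirds they read G–B–D, which is a major triad on G.
D is the fifth of G major; fifth in the bass means second inversion (figured bass 6/4).

G major, second inversion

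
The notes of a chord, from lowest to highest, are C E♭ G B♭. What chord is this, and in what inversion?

The pitch classes C, Eb, G, Bb arrange in thirds as C–Eb–G–Bb: a C minor seventh chord.
The lowest note is C, the root of the chord, so this is root position (figured bass 7).

C minor seventh, root position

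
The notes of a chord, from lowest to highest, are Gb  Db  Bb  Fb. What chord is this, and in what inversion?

Gb dominant seventh, root position

Reducing to letter names: Gb, Db, Bb, Fb. These stack in thirds as Gb–Bb–Db–Fb — a Gb dominant seventh chord.
With the root (Gb) in the bass, the chord is in root position (figured bass 7).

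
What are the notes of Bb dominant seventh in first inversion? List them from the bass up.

D, F, Ab, Bb

The chord tones are Bb–D–F–Ab. With the third (D) lowest for first inversion: D, F, Ab, Bb.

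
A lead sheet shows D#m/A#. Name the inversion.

D#m/A# means D# minor with A# in the bass. A# is the fifth of D# minor (D#–F#–A#), so this is second inversion.

second inversion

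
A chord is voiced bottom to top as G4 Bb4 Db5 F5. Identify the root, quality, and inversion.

G half-diminished seventh, root position

Reducing to letter names: G, Bb, Db, F. These stack in thirds as G–Bb–Db–F — a G half-diminished seventh chord.
G is the root of G half-diminished seventh; root in the bass means root position (figured bass 7).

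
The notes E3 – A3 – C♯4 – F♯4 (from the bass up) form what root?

F#

E, A, C#, F# are the tones of an F# minor seventh chord (F#–A–C#–E), making F# the root.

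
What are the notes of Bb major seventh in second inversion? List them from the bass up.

F, A, Bb, D

Spelling Bb major seventh: Bb–D–F–A. In second inversion the fifth is bass, giving F, A, Bb, D from the bottom.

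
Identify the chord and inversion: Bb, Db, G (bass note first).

G diminished, first inversion

The distinct note names are Bb, Db, G. Stacked in thirds they read G–Bb–Db, which is a diminished triad on G.
Bb is the third of G diminished; third in the bass means first inversion (figured bass 6).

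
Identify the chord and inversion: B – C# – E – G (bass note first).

C# half-diminished seventh, third inversion

The distinct note names are B, C#, E, G. Stacked in thirds they read C#–E–G–B, which is a half-diminished seventh chord on C#.
B is the seventh of C# half-diminished seventh; seventh in the bass means third inversion (figured bass 4/2).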